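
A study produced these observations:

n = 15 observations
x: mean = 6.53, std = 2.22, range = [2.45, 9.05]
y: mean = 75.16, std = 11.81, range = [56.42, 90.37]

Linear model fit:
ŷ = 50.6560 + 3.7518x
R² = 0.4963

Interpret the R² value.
R² = 0.4963 means 49.63% of the variation in y is explained by the linear relationship with x. This indicates a moderate fit.

R² = 1 − SS_res/SS_tot compares the residual scatter to the total scatter of y about its mean.

Here R² = 0.4963:
- Explained: 49.63% of the variation in y
- Unexplained (residual): 100% − 49.63% = 50.37%
- Rule of thumb (below 0.3 weak; 0.3 to below 0.7 moderate; 0.7 and above strong) → moderate

Calculation: R² = 1 − (SS_res / SS_tot), where SS_res is the sum of squared residuals and SS_tot the total sum of squares.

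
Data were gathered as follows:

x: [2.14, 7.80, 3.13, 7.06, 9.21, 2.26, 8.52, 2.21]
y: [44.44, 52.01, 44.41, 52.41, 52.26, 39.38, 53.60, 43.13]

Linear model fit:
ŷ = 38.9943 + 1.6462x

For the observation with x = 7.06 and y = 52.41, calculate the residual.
Residual = 1.7935

The residual is the difference between the actual value and the predicted value:

Residual = y - ŷ

Step 1: Calculate predicted value
ŷ = 38.9943 + 1.6462 × 7.06
ŷ = 50.6165

Step 2: Calculate residual
Residual = 52.41 - 50.6165
Residual = 1.7935

Sign check: y > ŷ, so the point is above the line and the fit underestimates here.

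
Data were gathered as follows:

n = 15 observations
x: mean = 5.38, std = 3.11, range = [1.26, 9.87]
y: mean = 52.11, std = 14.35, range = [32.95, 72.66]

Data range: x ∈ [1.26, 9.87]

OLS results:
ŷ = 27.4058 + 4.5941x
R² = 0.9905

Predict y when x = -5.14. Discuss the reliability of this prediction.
ŷ = 3.7921, but this is extrapolation (below the data range [1.26, 9.87]) and may be unreliable.

Prediction calculation:
ŷ = 27.4058 + 4.5941 × (-5.14)
ŷ = 3.7921

Reliability:
- Data range: x ∈ [1.26, 9.87]
- Prediction point: x = -5.14 is 6.40 units below the observed range → this is EXTRAPOLATION, not interpolation

Why that matters here:
- R² describes fit only over the sampled x values; it says nothing about behaviour beyond them
- There are no observations near this x to validate the fitted line there
- The linear relationship may not hold outside the observed range

Report the number if required, but flag clearly that it is an extrapolation.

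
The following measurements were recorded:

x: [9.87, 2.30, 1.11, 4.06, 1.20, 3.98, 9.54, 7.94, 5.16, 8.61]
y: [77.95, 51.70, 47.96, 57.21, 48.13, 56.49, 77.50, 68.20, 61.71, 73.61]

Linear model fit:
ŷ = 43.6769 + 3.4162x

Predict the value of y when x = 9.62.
ŷ = 76.5407

To predict y for x = 9.62, substitute into the regression equation:

ŷ = 43.6769 + 3.4162 × 9.62
ŷ = 43.6769 + 32.8638
ŷ = 76.5407

This is a point prediction; actual observations scatter around it by roughly the residual standard deviation.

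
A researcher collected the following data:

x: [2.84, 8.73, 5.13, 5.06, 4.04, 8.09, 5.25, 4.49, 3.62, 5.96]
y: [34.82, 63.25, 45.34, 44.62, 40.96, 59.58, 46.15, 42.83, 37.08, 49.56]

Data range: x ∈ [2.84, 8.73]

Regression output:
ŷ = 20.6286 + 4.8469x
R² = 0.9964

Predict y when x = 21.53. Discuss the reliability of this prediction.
ŷ = 124.9824, but this is extrapolation (above the data range [2.84, 8.73]) and may be unreliable.

Prediction calculation:
ŷ = 20.6286 + 4.8469 × 21.53
ŷ = 124.9824

Reliability:
- Data range: x ∈ [2.84, 8.73]
- Prediction point: x = 21.53 is 12.80 units above the observed range → this is EXTRAPOLATION, not interpolation

Why that matters here:
- R² describes fit only over the sampled x values; it says nothing about behaviour beyond them
- There are no observations near this x to validate the fitted line there
- The standard error of prediction grows with (x − x̄)², and x = 21.53 is far from x̄ = 5.32

The R² = 0.9964 only validates the fit within [2.84, 8.73]; treat ŷ = 124.9824 with caution.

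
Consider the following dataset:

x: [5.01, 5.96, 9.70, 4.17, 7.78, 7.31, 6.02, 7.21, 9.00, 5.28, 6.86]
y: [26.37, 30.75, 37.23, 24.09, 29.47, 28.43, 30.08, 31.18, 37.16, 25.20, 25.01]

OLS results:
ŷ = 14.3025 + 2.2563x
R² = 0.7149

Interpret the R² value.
About 71.49% of the variability in y is accounted for by the regression on x (R² = 0.7149) — a strong linear fit.

R² (coefficient of determination) measures the proportion of variance in y explained by the regression model.

Here R² = 0.7149:
- Explained: 71.49% of the variation in y
- Unexplained (residual): 100% − 71.49% = 28.51%
- Rule of thumb (below 0.3 weak; 0.3 to below 0.7 moderate; 0.7 and above strong) → strong

Note: R² never decreases when predictors are added, so it should not be used alone to compare models of different size.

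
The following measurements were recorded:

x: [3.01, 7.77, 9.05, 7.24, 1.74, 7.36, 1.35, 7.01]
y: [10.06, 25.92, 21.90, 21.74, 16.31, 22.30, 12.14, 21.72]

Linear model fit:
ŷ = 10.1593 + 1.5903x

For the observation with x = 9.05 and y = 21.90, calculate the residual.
Residual = -2.6515

The residual is the difference between the actual value and the predicted value:

Residual = y - ŷ

Step 1: Calculate predicted value
ŷ = 10.1593 + 1.5903 × 9.05
ŷ = 24.5515

Step 2: Calculate residual
Residual = 21.90 - 24.5515
Residual = -2.6515

Interpretation: the model overestimates the actual value by 2.6515 at this point (negative residual → observation lies below the fitted line).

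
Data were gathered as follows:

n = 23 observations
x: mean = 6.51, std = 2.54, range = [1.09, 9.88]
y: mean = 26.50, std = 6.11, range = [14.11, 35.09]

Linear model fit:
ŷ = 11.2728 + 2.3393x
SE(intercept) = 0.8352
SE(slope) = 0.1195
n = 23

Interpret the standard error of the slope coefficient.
SE(β̂₁) = 0.1195 is the estimated standard deviation of the slope estimate across repeated samples; relative to β̂₁ = 2.3393 that is 5.1%, a precise estimate.

SE(β̂₁) = 0.1195 says: if we drew many samples of n = 23 from the same population and refit each time, the fitted slopes would scatter with a standard deviation of roughly 0.1195 around the true β₁.

Relative precision:
- SE / |β̂₁| = 0.1195 / 2.3393 = 5.1%
- Rule of thumb (under 20%: precise; 20% to under 50%: moderately precise; 50% or more: imprecise) → precise

Link to the t-test: t = β̂₁ / SE(β̂₁) = 2.3393 / 0.1195 = 19.5757, the statistic for H₀: β₁ = 0.

What drives SE(β̂₁): larger n (here n = 23) → smaller SE; wider spread of x values → smaller SE; more residual scatter → larger SE.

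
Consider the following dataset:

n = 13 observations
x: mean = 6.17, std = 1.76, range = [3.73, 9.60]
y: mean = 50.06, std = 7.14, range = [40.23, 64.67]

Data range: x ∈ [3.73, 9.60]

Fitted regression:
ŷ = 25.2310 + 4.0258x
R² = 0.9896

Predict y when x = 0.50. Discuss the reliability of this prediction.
ŷ = 27.2439, but this is extrapolation (below the data range [3.73, 9.60]) and may be unreliable.

Prediction calculation:
ŷ = 25.2310 + 4.0258 × 0.50
ŷ = 27.2439

Reliability:
- Data range: x ∈ [3.73, 9.60]
- Prediction point: x = 0.50 is 3.23 units below the observed range → this is EXTRAPOLATION, not interpolation

Why that matters here:
- R² describes fit only over the sampled x values; it says nothing about behaviour beyond them
- The standard error of prediction grows with (x − x̄)², and x = 0.50 is far from x̄ = 6.17
- There are no observations near this x to validate the fitted line there

A defensible statement: 'if the linear trend continued to x = 0.50, y would be about 27.2439' — the premise is untested.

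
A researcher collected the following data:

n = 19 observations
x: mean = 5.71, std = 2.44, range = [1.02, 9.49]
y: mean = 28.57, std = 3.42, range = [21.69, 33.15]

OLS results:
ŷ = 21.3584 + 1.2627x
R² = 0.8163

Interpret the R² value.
R² = 0.8163 means 81.63% of the variation in y is explained by the linear relationship with x. This indicates a strong fit.

The coefficient of determination R² is the fraction of the total variation in y that the fitted line accounts for.

Here R² = 0.8163:
- Explained: 81.63% of the variation in y
- Unexplained (residual): 100% − 81.63% = 18.37%
- Rule of thumb (below 0.3 weak; 0.3 to below 0.7 moderate; 0.7 and above strong) → strong

Equivalently, for simple linear regression R² = r², so |r| = √0.8163 ≈ 0.9035.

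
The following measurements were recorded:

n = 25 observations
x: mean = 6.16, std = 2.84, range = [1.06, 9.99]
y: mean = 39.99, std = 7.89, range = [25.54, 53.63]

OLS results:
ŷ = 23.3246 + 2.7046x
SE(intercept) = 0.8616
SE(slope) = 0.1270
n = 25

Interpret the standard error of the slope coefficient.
SE(β̂₁) = 0.1270 is the estimated standard deviation of the slope estimate across repeated samples; relative to β̂₁ = 2.7046 that is 4.7%, a precise estimate.

SE(β̂₁) = s / √Sxx, where s is the residual standard deviation and Sxx = Σ(x − x̄)². It is the yardstick for how far β̂₁ = 2.7046 could plausibly be from the true slope.

Relative precision:
- SE / |β̂₁| = 0.1270 / 2.7046 = 4.7%
- Rule of thumb (under 20%: precise; 20% to under 50%: moderately precise; 50% or more: imprecise) → precise

Link to interval estimation: a confidence interval for β₁ is β̂₁ ± t* × 0.1270, so SE sets the half-width per unit of t*.

What drives SE(β̂₁): more residual scatter → larger SE.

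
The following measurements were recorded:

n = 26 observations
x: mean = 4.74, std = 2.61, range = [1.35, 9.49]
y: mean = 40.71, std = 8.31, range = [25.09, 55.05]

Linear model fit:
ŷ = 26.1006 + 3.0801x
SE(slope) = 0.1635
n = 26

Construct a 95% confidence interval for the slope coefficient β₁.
The 95% CI for β₁ is (2.7427, 3.4175)

Confidence interval for the slope:

The 95% CI for β₁ is: β̂₁ ± t*(α/2, n-2) × SE(β̂₁)

Step 1: Find critical t-value
- Confidence level = 0.95
- Degrees of freedom = n - 2 = 26 - 2 = 24
- t*(α/2, 24) = 2.0639

Step 2: Calculate margin of error
Margin = 2.0639 × 0.1635 = 0.3374

Step 3: Construct interval
CI = 3.0801 ± 0.3374
CI = (2.7427, 3.4175)

Interpretation: each one-unit increase in x is associated with a change in mean y of between 2.7427 and 3.4175, with 95% confidence.
Since 0 is outside the interval, a two-sided test at α = 0.05 would reject H₀: β₁ = 0.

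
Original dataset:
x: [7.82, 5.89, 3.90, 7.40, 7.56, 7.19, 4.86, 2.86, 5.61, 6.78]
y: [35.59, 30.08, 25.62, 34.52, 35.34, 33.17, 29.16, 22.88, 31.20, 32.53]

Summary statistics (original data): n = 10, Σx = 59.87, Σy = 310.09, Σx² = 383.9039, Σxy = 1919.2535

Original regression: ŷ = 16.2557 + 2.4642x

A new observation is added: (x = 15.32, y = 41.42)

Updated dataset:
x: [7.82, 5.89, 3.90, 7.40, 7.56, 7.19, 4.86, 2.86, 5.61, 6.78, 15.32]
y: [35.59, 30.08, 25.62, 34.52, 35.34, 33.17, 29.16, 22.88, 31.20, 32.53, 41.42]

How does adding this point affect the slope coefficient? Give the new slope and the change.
New slope β₁ = 1.4437 versus 2.4642 before: a change of -1.0205 (-41.4%).

The new point has HIGH LEVERAGE: x = 15.32 is far from the original mean x̄ = 59.87/10 ≈ 5.99 (original range [2.86, 7.82]).

Step 1: Update the sums with the new point (n goes from 10 to 11)
Σx  = 59.87 + 15.32 = 75.19
Σy  = 310.09 + 41.42 = 351.51
Σx² = 383.9039 + 15.32² = 383.9039 + 234.7024 = 618.6063
Σxy = 1919.2535 + 15.32×41.42 = 1919.2535 + 634.5544 = 2553.8079

Step 2: Recompute the slope with b₁ = (nΣxy − ΣxΣy) / (nΣx² − (Σx)²)
Numerator   = 11×2553.8079 − 75.19×351.51 = 28091.8869 − 26430.0369 = 1661.8500
Denominator = 11×618.6063 − 75.19² = 6804.6693 − 5653.5361 = 1151.1332
b₁(new) = 1661.8500 / 1151.1332 = 1.4437

(Same formula on the original sums: (10×1919.2535 − 59.87×310.09) / (10×383.9039 − 59.87²) = 627.4467 / 254.6221 = 2.4642, matching the given fit.)

Step 3: Change in slope
Δβ₁ = 1.4437 − 2.4642 = -1.0205
Relative change = -1.0205 / 2.4642 × 100% = -41.4%
→ the slope decreases when the point is added.

Because the point sits below the extension of the original line at a high-leverage x, it tilts the fit down.
In practice: examine leverage (hᵢ) and Cook's distance rather than deleting it automatically.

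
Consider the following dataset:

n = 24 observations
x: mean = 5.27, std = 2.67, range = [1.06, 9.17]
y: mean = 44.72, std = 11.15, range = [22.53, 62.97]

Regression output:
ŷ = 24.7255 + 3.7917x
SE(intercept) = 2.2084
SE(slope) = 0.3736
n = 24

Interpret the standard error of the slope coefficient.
SE(slope) = 0.3736 measures the uncertainty in the estimated slope. The coefficient is estimated precisely (SE/|β̂₁| = 9.9%).

SE(β̂₁) = s / √Sxx, where s is the residual standard deviation and Sxx = Σ(x − x̄)². It is the yardstick for how far β̂₁ = 3.7917 could plausibly be from the true slope.

Relative precision:
- SE / |β̂₁| = 0.3736 / 3.7917 = 9.9%
- Rule of thumb (under 20%: precise; 20% to under 50%: moderately precise; 50% or more: imprecise) → precise

Link to the t-test: t = β̂₁ / SE(β̂₁) = 3.7917 / 0.3736 = 10.1491, the statistic for H₀: β₁ = 0.

What drives SE(β̂₁): more residual scatter → larger SE; larger n (here n = 24) → smaller SE; wider spread of x values → smaller SE.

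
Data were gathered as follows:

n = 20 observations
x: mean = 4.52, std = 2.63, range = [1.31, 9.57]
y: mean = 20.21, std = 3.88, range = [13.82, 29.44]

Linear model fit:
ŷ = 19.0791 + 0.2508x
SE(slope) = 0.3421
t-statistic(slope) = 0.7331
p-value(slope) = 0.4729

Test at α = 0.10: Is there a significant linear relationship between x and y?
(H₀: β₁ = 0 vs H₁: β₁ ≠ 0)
Fail to reject H₀: p-value = 0.4729 ≥ α = 0.10. The linear relationship is not significant at the 10% level.

Hypothesis test for the slope coefficient:

H₀: β₁ = 0 (no linear relationship)
H₁: β₁ ≠ 0 (linear relationship exists)

Test statistic: t = β̂₁ / SE(β̂₁) = 0.2508 / 0.3421 = 0.7331

The p-value (0.4729) is the probability, under H₀, of a t-statistic at least as extreme as |t| = 0.7331 (two-sided, df = n − 2 = 18).

Decision rule: reject H₀ if p-value < α.
p-value = 0.4729 ≥ α = 0.10 → fail to reject H₀.

There is not sufficient evidence at the 10% significance level to conclude that a linear relationship exists between x and y.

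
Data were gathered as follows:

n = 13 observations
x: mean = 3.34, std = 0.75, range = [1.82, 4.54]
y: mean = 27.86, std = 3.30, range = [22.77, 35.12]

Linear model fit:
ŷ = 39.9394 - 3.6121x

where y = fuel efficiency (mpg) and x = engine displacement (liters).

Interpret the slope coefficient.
On average, fuel efficiency is about 3.6121 mpg lower for every extra liter of engine displacement.

The slope coefficient β₁ = -3.6121 represents the marginal effect of engine displacement on fuel efficiency.

Interpretation:
- Engine displacement up by 1 liter → predicted fuel efficiency decreases by 3.6121 mpg
- This is a linear approximation: the same per-unit change is assumed across the whole observed x range
- The sign (−) gives the direction; the magnitude 3.6121 gives the size of the effect per liter

(β₀ = 39.9394 is the fitted value at x = 0 and is not part of the slope interpretation.)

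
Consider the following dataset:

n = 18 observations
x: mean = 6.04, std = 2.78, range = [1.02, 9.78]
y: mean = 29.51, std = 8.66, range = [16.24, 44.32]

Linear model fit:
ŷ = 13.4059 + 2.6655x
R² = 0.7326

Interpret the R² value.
About 73.26% of the variability in y is accounted for by the regression on x (R² = 0.7326) — a strong linear fit.

R² = 1 − SS_res/SS_tot compares the residual scatter to the total scatter of y about its mean.

Here R² = 0.7326:
- Explained: 73.26% of the variation in y
- Unexplained (residual): 100% − 73.26% = 26.74%
- Rule of thumb (below 0.3 weak; 0.3 to below 0.7 moderate; 0.7 and above strong) → strong

Calculation: R² = 1 − (SS_res / SS_tot), where SS_res is the sum of squared residuals and SS_tot the total sum of squares.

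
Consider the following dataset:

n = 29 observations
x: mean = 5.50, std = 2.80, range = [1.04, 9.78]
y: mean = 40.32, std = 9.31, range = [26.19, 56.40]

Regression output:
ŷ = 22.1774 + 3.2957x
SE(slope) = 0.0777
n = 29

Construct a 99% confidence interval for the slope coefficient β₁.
The 99% CI for β₁ is (3.0804, 3.5110)

Confidence interval for the slope:

The 99% CI for β₁ is: β̂₁ ± t*(α/2, n-2) × SE(β̂₁)

Step 1: Find critical t-value
- Confidence level = 0.99
- Degrees of freedom = n - 2 = 29 - 2 = 27
- t*(α/2, 27) = 2.7707

Step 2: Calculate margin of error
Margin = 2.7707 × 0.0777 = 0.2153

Step 3: Construct interval
CI = 3.2957 ± 0.2153
CI = (3.0804, 3.5110)

Interpretation: intervals built this way capture the true β₁ in 99% of repeated samples; here the plausible range for the per-unit effect of x on y is 3.0804 to 3.5110.
The interval does not include 0, suggesting a significant linear relationship.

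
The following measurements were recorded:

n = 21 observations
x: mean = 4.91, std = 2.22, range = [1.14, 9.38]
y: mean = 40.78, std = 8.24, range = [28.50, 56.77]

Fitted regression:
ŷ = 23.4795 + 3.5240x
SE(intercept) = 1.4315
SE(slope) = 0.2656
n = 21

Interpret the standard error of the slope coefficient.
SE(β̂₁) = 0.2656 is the estimated standard deviation of the slope estimate across repeated samples; relative to β̂₁ = 3.5240 that is 7.5%, a precise estimate.

What SE measures:
- The standard error quantifies the sampling variability of the coefficient estimate
- It is the estimated standard deviation of β̂₁ across hypothetical repeated samples of the same size
- Smaller SE → more precise estimate

Relative precision:
- SE / |β̂₁| = 0.2656 / 3.5240 = 7.5%
- Rule of thumb (under 20%: precise; 20% to under 50%: moderately precise; 50% or more: imprecise) → precise

Link to the t-test: t = β̂₁ / SE(β̂₁) = 3.5240 / 0.2656 = 13.2681, the statistic for H₀: β₁ = 0.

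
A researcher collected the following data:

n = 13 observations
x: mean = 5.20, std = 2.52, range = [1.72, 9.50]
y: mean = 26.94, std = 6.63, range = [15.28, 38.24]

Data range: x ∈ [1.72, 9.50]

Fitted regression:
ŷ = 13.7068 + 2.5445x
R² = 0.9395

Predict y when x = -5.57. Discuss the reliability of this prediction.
The equation gives ŷ = -0.4661; however x = -5.57 is 7.29 units below the observed range, so this extrapolated value should not be trusted.

Prediction calculation:
ŷ = 13.7068 + 2.5445 × (-5.57)
ŷ = -0.4661

Reliability:
- Data range: x ∈ [1.72, 9.50]
- Prediction point: x = -5.57 is 7.29 units below the observed range → this is EXTRAPOLATION, not interpolation

Why that matters here:
- Real relationships often flatten, saturate, or turn nonlinear at extremes
- R² describes fit only over the sampled x values; it says nothing about behaviour beyond them
- The standard error of prediction grows with (x − x̄)², and x = -5.57 is far from x̄ = 5.20

Report the number if required, but flag clearly that it is an extrapolation.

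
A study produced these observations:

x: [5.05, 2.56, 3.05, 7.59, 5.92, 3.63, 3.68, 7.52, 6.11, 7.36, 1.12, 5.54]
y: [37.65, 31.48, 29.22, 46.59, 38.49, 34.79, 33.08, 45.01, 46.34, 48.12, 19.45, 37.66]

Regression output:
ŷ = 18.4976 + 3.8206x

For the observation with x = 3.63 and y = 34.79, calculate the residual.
Residual = 2.4236

The residual is the difference between the actual value and the predicted value:

Residual = y - ŷ

Step 1: Calculate predicted value
ŷ = 18.4976 + 3.8206 × 3.63
ŷ = 32.3664

Step 2: Calculate residual
Residual = 34.79 - 32.3664
Residual = 2.4236

Interpretation: the model underestimates the actual value by 2.4236 at this point (positive residual → observation lies above the fitted line).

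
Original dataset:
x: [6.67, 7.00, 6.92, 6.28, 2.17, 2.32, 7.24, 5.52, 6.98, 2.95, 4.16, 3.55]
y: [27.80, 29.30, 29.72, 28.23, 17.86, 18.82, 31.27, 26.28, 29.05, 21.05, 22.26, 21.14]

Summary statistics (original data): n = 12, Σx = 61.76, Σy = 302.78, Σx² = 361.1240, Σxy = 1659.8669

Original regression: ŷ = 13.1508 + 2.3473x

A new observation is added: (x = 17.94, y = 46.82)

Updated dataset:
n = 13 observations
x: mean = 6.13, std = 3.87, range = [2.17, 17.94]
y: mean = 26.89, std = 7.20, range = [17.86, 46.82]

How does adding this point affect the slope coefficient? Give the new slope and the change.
New slope β₁ = 1.8344 versus 2.3473 before: a change of -0.5129 (-21.9%).

The new point has HIGH LEVERAGE: x = 17.94 is far from the original mean x̄ = 61.76/12 ≈ 5.15 (original range [2.17, 7.24]).

Step 1: Update the sums with the new point (n goes from 12 to 13)
Σx  = 61.76 + 17.94 = 79.70
Σy  = 302.78 + 46.82 = 349.60
Σx² = 361.1240 + 17.94² = 361.1240 + 321.8436 = 682.9676
Σxy = 1659.8669 + 17.94×46.82 = 1659.8669 + 839.9508 = 2499.8177

Step 2: Recompute the slope with b₁ = (nΣxy − ΣxΣy) / (nΣx² − (Σx)²)
Numerator   = 13×2499.8177 − 79.70×349.60 = 32497.6301 − 27863.1200 = 4634.5101
Denominator = 13×682.9676 − 79.70² = 8878.5788 − 6352.0900 = 2526.4888
b₁(new) = 4634.5101 / 2526.4888 = 1.8344

(Same formula on the original sums: (12×1659.8669 − 61.76×302.78) / (12×361.1240 − 61.76²) = 1218.7100 / 519.1904 = 2.3473, matching the given fit.)

Step 3: Change in slope
Δβ₁ = 1.8344 − 2.3473 = -0.5129
Relative change = -0.5129 / 2.3473 × 100% = -21.9%
→ the slope decreases when the point is added.

A high-leverage point only changes the slope if it is off the original line; here y = 46.82 is below the original trend, so the slope decreases.
In practice: examine leverage (hᵢ) and Cook's distance rather than deleting it automatically.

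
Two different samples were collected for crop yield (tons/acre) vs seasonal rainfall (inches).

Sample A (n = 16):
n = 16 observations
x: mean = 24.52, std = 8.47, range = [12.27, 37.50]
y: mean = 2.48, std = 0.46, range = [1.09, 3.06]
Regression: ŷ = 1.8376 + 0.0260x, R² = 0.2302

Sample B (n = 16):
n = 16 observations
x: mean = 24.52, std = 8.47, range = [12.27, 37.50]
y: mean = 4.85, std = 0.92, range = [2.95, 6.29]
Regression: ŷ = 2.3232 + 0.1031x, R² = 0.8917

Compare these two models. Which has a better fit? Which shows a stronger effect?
Model B has the better fit (R² = 0.8917 vs 0.2302). Model B shows the stronger effect (|β₁| = 0.1031 vs 0.0260).

Model Comparison:

Which explains more variance? (R²)
- Model A: R² = 0.2302 → 23.02% of variance in crop yield explained
- Model B: R² = 0.8917 → 89.17% of variance in crop yield explained
- 0.8917 > 0.2302 → Model B has the better fit

Which has the larger per-inch effect? (|β₁|)
- Model A: β₁ = 0.0260 → predicted crop yield rises 0.0260 tons/acre per additional inch of rainfall
- Model B: β₁ = 0.1031 → predicted crop yield rises 0.1031 tons/acre per additional inch of rainfall
- |0.0260| < |0.1031| → Model B shows the stronger marginal effect

Notes:
- A better fit (higher R²) doesn't necessarily mean a more important relationship.
- The two samples could reflect different populations, time periods, or measurement quality.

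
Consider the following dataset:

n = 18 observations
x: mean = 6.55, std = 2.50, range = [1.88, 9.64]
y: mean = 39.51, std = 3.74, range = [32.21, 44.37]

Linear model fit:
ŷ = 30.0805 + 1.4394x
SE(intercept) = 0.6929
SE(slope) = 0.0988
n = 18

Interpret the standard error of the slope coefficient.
The slope 1.4394 is pinned down to within about ±0.0988 (one SE) by these data — relative uncertainty 6.9%, i.e. precise.

What SE measures:
- The standard error quantifies the sampling variability of the coefficient estimate
- It is the estimated standard deviation of β̂₁ across hypothetical repeated samples of the same size
- Smaller SE → more precise estimate

Relative precision:
- SE / |β̂₁| = 0.0988 / 1.4394 = 6.9%
- Rule of thumb (under 20%: precise; 20% to under 50%: moderately precise; 50% or more: imprecise) → precise

Link to the t-test: t = β̂₁ / SE(β̂₁) = 1.4394 / 0.0988 = 14.5688, the statistic for H₀: β₁ = 0.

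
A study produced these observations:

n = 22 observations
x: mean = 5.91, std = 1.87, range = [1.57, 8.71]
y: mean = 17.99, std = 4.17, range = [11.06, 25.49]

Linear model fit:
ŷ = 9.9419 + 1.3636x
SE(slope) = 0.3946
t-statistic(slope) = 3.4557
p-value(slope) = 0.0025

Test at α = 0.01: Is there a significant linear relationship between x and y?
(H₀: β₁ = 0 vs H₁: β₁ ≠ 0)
Since p-value = 0.0025 < α = 0.01, reject H₀ — the slope is significantly different from 0.

Hypothesis test for the slope coefficient:

H₀: β₁ = 0 (no linear relationship)
H₁: β₁ ≠ 0 (linear relationship exists)

Test statistic: t = β̂₁ / SE(β̂₁) = 1.3636 / 0.3946 = 3.4557

With df = 20, the two-sided p-value for |t| = 3.4557 is 0.0025.

Decision rule: reject H₀ if p-value < α.
p-value = 0.0025 < α = 0.01 → reject H₀.

There is sufficient evidence at the 1% significance level to conclude that a linear relationship exists between x and y.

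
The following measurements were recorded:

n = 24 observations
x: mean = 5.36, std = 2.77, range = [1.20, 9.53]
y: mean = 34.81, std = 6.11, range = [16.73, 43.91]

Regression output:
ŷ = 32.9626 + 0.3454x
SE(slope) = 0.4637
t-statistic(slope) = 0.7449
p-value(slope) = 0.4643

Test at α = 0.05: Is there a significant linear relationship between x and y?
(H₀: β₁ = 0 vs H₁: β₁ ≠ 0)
Fail to reject H₀: p-value = 0.4643 ≥ α = 0.05. The linear relationship is not significant at the 5% level.

Hypothesis test for the slope coefficient:

H₀: β₁ = 0 (no linear relationship)
H₁: β₁ ≠ 0 (linear relationship exists)

Test statistic: t = β̂₁ / SE(β̂₁) = 0.3454 / 0.4637 = 0.7449

The p-value (0.4643) is the probability, under H₀, of a t-statistic at least as extreme as |t| = 0.7449 (two-sided, df = n − 2 = 22).

Decision rule: reject H₀ if p-value < α.
p-value = 0.4643 ≥ α = 0.05 → fail to reject H₀.

At α = 0.05 the data do not provide convincing evidence of a nonzero slope.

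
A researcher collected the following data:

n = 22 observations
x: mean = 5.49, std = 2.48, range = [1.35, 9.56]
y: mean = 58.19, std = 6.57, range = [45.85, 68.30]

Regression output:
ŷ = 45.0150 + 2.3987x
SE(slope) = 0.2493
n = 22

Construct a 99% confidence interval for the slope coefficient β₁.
The 99% CI for β₁ is (1.6894, 3.1080)

Confidence interval for the slope:

The 99% CI for β₁ is: β̂₁ ± t*(α/2, n-2) × SE(β̂₁)

Step 1: Find critical t-value
- Confidence level = 0.99
- Degrees of freedom = n - 2 = 22 - 2 = 20
- t*(α/2, 20) = 2.8453

Step 2: Calculate margin of error
Margin = 2.8453 × 0.2493 = 0.7093

Step 3: Construct interval
CI = 2.3987 ± 0.7093
CI = (1.6894, 3.1080)

Interpretation: intervals built this way capture the true β₁ in 99% of repeated samples; here the plausible range for the per-unit effect of x on y is 1.6894 to 3.1080.
The interval does not include 0, suggesting a significant linear relationship.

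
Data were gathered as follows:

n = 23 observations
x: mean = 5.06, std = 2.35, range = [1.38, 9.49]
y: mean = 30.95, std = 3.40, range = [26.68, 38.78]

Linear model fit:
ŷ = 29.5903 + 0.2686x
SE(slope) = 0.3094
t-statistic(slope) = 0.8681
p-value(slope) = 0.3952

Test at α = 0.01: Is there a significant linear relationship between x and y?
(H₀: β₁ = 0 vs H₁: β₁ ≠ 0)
p-value = 0.3952 ≥ α = 0.01, so we fail to reject H₀. The relationship is not significant.

Hypothesis test for the slope coefficient:

H₀: β₁ = 0 (no linear relationship)
H₁: β₁ ≠ 0 (linear relationship exists)

Test statistic: t = β̂₁ / SE(β̂₁) = 0.2686 / 0.3094 = 0.8681

The p-value (0.3952) is the probability, under H₀, of a t-statistic at least as extreme as |t| = 0.8681 (two-sided, df = n − 2 = 21).

Decision rule: reject H₀ if p-value < α.
p-value = 0.3952 ≥ α = 0.01 → fail to reject H₀.

At α = 0.01 the data do not provide convincing evidence of a nonzero slope.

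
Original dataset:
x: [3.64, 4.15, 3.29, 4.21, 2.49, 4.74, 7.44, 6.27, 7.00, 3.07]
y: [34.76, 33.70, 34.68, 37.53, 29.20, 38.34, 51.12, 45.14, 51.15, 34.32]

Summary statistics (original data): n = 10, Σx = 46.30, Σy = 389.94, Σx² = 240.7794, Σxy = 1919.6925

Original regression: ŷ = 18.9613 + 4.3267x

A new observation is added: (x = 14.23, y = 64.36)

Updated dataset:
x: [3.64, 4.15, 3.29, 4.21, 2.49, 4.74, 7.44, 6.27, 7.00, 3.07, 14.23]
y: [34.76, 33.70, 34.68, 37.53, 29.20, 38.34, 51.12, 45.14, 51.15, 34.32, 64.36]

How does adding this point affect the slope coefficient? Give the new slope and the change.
The slope changes from 4.3267 to 3.0460 (change of -1.2807, or -29.6%).

x = 14.23 lies well outside the original x-range [2.49, 7.44] (x̄ ≈ 4.63), so this observation has high leverage and can move the slope substantially.

Step 1: Update the sums with the new point (n goes from 10 to 11)
Σx  = 46.30 + 14.23 = 60.53
Σy  = 389.94 + 64.36 = 454.30
Σx² = 240.7794 + 14.23² = 240.7794 + 202.4929 = 443.2723
Σxy = 1919.6925 + 14.23×64.36 = 1919.6925 + 915.8428 = 2835.5353

Step 2: Recompute the slope with b₁ = (nΣxy − ΣxΣy) / (nΣx² − (Σx)²)
Numerator   = 11×2835.5353 − 60.53×454.30 = 31190.8883 − 27498.7790 = 3692.1093
Denominator = 11×443.2723 − 60.53² = 4875.9953 − 3663.8809 = 1212.1144
b₁(new) = 3692.1093 / 1212.1144 = 3.0460

(Same formula on the original sums: (10×1919.6925 − 46.30×389.94) / (10×240.7794 − 46.30²) = 1142.7030 / 264.1040 = 4.3267, matching the given fit.)

Step 3: Change in slope
Δβ₁ = 3.0460 − 4.3267 = -1.2807
Relative change = -1.2807 / 4.3267 × 100% = -29.6%
→ the slope decreases when the point is added.

A high-leverage point only changes the slope if it is off the original line; here y = 64.36 is below the original trend, so the slope decreases.
In practice: refit with and without it and report both if conclusions differ; investigate whether it comes from the same population as the rest of the sample.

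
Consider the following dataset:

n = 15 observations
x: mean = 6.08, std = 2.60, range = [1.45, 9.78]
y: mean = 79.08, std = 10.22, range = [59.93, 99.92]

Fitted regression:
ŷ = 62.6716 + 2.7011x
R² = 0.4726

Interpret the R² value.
About 47.26% of the variability in y is accounted for by the regression on x (R² = 0.4726) — a moderate linear fit.

The coefficient of determination R² is the fraction of the total variation in y that the fitted line accounts for.

Here R² = 0.4726:
- Explained: 47.26% of the variation in y
- Unexplained (residual): 100% − 47.26% = 52.74%
- Rule of thumb (below 0.3 weak; 0.3 to below 0.7 moderate; 0.7 and above strong) → moderate

Calculation: R² = 1 − (SS_res / SS_tot), where SS_res is the sum of squared residuals and SS_tot the total sum of squares.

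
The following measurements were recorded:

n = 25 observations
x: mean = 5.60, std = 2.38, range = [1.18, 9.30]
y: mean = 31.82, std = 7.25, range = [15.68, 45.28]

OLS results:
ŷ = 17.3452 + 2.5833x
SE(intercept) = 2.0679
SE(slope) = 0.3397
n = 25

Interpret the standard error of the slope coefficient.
SE(slope) = 0.3397 measures the uncertainty in the estimated slope. The coefficient is estimated precisely (SE/|β̂₁| = 13.1%).

SE(β̂₁) = s / √Sxx, where s is the residual standard deviation and Sxx = Σ(x − x̄)². It is the yardstick for how far β̂₁ = 2.5833 could plausibly be from the true slope.

Relative precision:
- SE / |β̂₁| = 0.3397 / 2.5833 = 13.1%
- Rule of thumb (under 20%: precise; 20% to under 50%: moderately precise; 50% or more: imprecise) → precise

Rough 95% range (±2 SE): 2.5833 ± 0.6794 → (1.9039, 3.2627).

What drives SE(β̂₁): wider spread of x values → smaller SE; larger n (here n = 25) → smaller SE; more residual scatter → larger SE.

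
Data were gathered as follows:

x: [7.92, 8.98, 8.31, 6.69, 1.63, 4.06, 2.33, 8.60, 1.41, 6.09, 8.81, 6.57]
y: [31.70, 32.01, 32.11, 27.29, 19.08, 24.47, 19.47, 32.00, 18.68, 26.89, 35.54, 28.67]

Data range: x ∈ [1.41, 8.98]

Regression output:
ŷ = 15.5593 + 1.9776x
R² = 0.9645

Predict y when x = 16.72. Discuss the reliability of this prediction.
ŷ = 48.6248, but this is extrapolation (above the data range [1.41, 8.98]) and may be unreliable.

Prediction calculation:
ŷ = 15.5593 + 1.9776 × 16.72
ŷ = 48.6248

Reliability:
- Data range: x ∈ [1.41, 8.98]
- Prediction point: x = 16.72 is 7.74 units above the observed range → this is EXTRAPOLATION, not interpolation

Why that matters here:
- The standard error of prediction grows with (x − x̄)², and x = 16.72 is far from x̄ = 5.95
- R² describes fit only over the sampled x values; it says nothing about behaviour beyond them
- The linear relationship may not hold outside the observed range

A defensible statement: 'if the linear trend continued to x = 16.72, y would be about 48.6248' — the premise is untested.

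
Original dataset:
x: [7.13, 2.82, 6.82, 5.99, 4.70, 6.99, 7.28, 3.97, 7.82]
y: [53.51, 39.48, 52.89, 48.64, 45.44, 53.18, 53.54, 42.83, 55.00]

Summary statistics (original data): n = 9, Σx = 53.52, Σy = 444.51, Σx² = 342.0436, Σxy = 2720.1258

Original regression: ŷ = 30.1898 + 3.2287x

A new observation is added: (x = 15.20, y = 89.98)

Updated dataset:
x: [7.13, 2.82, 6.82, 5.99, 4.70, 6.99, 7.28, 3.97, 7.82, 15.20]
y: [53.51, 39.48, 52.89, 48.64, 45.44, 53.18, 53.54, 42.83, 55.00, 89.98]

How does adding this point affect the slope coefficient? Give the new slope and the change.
The slope changes from 3.2287 to 4.1135 (change of +0.8848, or +27.4%).

x = 15.20 lies well outside the original x-range [2.82, 7.82] (x̄ ≈ 5.95), so this observation has high leverage and can move the slope substantially.

Step 1: Update the sums with the new point (n goes from 9 to 10)
Σx  = 53.52 + 15.20 = 68.72
Σy  = 444.51 + 89.98 = 534.49
Σx² = 342.0436 + 15.20² = 342.0436 + 231.0400 = 573.0836
Σxy = 2720.1258 + 15.20×89.98 = 2720.1258 + 1367.6960 = 4087.8218

Step 2: Recompute the slope with b₁ = (nΣxy − ΣxΣy) / (nΣx² − (Σx)²)
Numerator   = 10×4087.8218 − 68.72×534.49 = 40878.2180 − 36730.1528 = 4148.0652
Denominator = 10×573.0836 − 68.72² = 5730.8360 − 4722.4384 = 1008.3976
b₁(new) = 4148.0652 / 1008.3976 = 4.1135

(Same formula on the original sums: (9×2720.1258 − 53.52×444.51) / (9×342.0436 − 53.52²) = 690.9570 / 214.0020 = 3.2287, matching the given fit.)

Step 3: Change in slope
Δβ₁ = 4.1135 − 3.2287 = +0.8848
Relative change = +0.8848 / 3.2287 × 100% = +27.4%
→ the slope increases when the point is added.

Because the point sits above the extension of the original line at a high-leverage x, it tilts the fit up.
In practice: check such a point for data-entry or measurement error; examine leverage (hᵢ) and Cook's distance rather than deleting it automatically.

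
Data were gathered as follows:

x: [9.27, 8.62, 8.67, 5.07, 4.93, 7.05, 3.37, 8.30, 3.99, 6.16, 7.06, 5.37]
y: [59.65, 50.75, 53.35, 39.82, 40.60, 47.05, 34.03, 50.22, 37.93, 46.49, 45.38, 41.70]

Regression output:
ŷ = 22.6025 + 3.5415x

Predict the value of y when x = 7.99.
ŷ = 50.8991

To predict y for x = 7.99, substitute into the regression equation:

ŷ = 22.6025 + 3.5415 × 7.99
ŷ = 22.6025 + 28.2966
ŷ = 50.8991

This is a point prediction; actual observations scatter around it by roughly the residual standard deviation.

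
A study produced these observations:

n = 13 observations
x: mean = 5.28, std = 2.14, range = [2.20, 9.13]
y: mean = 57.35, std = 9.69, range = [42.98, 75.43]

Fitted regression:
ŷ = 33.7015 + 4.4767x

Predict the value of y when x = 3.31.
ŷ = 48.5194

Plug x = 3.31 into the fitted line:

ŷ = 33.7015 + 4.4767 × 3.31
ŷ = 33.7015 + 14.8179
ŷ = 48.5194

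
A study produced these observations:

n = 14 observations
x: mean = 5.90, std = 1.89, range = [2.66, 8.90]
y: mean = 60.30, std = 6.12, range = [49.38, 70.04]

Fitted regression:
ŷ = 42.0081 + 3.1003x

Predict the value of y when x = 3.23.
ŷ = 52.0221

x = 3.23 lies inside the observed range [2.66, 8.90], so the fitted equation applies directly:

ŷ = 42.0081 + 3.1003 × 3.23
ŷ = 42.0081 + 10.0140
ŷ = 52.0221

This is a point prediction; actual observations scatter around it by roughly the residual standard deviation.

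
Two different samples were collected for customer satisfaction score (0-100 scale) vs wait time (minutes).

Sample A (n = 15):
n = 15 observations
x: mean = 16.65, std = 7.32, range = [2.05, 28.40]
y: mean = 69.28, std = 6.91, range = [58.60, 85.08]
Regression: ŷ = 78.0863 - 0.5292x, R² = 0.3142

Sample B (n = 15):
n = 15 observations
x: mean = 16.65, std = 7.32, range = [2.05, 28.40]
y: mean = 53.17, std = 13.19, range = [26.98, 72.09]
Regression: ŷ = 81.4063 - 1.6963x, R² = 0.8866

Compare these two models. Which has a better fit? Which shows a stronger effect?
Model B has the better fit (R² = 0.8866 vs 0.3142). Model B shows the stronger effect (|β₁| = 1.6963 vs 0.5292).

Model Comparison:

Goodness of fit (R²):
- Model A: R² = 0.3142 → 31.42% of variance in satisfaction score explained
- Model B: R² = 0.8866 → 88.66% of variance in satisfaction score explained
- 0.8866 > 0.3142 → Model B has the better fit

Strength of effect — compare |β₁|:
- Model A: β₁ = -0.5292 → predicted satisfaction score falls 0.5292 points per additional minute of wait time
- Model B: β₁ = -1.6963 → predicted satisfaction score falls 1.6963 points per additional minute of wait time
- |-0.5292| < |-1.6963| → Model B shows the stronger marginal effect

Note: A better fit (higher R²) doesn't necessarily mean a more important relationship.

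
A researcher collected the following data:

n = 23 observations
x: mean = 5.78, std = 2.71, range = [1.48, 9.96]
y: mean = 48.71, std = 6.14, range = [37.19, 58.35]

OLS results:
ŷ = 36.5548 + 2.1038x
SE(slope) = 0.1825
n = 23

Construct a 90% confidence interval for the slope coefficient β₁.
The 90% CI for β₁ is (1.7898, 2.4178)

Confidence interval for the slope:

The 90% CI for β₁ is: β̂₁ ± t*(α/2, n-2) × SE(β̂₁)

Step 1: Find critical t-value
- Confidence level = 0.9
- Degrees of freedom = n - 2 = 23 - 2 = 21
- t*(α/2, 21) = 1.7207

Step 2: Calculate margin of error
Margin = 1.7207 × 0.1825 = 0.3140

Step 3: Construct interval
CI = 2.1038 ± 0.3140
CI = (1.7898, 2.4178)

Interpretation: each one-unit increase in x is associated with a change in mean y of between 1.7898 and 2.4178, with 90% confidence.
The interval does not include 0, suggesting a significant linear relationship.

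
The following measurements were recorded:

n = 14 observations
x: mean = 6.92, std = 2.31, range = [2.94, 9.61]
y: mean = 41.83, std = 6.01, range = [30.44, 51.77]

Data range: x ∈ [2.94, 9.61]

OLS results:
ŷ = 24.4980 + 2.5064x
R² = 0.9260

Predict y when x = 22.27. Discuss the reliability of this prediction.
ŷ = 80.3155, but this is extrapolation (above the data range [2.94, 9.61]) and may be unreliable.

Prediction calculation:
ŷ = 24.4980 + 2.5064 × 22.27
ŷ = 80.3155

Reliability:
- Data range: x ∈ [2.94, 9.61]
- Prediction point: x = 22.27 is 12.66 units above the observed range → this is EXTRAPOLATION, not interpolation

Why that matters here:
- Real relationships often flatten, saturate, or turn nonlinear at extremes
- There are no observations near this x to validate the fitted line there
- R² describes fit only over the sampled x values; it says nothing about behaviour beyond them

A defensible statement: 'if the linear trend continued to x = 22.27, y would be about 80.3155' — the premise is untested.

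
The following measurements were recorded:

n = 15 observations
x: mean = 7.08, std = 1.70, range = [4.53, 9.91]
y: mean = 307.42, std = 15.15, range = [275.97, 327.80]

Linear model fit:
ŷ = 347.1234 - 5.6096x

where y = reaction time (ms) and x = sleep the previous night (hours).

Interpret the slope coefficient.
An increase of one hour in sleep is associated with a 5.6096 ms decrease in predicted reaction time.

The slope β₁ = -5.6096 gives the rate at which the fitted reaction time changes with sleep.

Interpretation:
- Sleep up by 1 hour → predicted reaction time decreases by 5.6096 ms
- The effect is assumed constant over the observed range of x (linearity)

(β₀ = 347.1234 is the fitted value at x = 0 and is not part of the slope interpretation.)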